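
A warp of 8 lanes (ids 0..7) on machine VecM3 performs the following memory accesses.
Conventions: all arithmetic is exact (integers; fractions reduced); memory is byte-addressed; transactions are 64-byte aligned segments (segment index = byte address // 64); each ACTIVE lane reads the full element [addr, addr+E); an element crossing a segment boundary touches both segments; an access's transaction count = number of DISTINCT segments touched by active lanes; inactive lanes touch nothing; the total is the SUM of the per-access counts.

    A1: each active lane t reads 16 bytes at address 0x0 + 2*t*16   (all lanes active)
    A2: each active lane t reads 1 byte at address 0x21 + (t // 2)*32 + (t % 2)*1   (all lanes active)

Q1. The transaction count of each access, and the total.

A1: 4 transactions
A2: 3 transactions

Answer: 4,3; total 7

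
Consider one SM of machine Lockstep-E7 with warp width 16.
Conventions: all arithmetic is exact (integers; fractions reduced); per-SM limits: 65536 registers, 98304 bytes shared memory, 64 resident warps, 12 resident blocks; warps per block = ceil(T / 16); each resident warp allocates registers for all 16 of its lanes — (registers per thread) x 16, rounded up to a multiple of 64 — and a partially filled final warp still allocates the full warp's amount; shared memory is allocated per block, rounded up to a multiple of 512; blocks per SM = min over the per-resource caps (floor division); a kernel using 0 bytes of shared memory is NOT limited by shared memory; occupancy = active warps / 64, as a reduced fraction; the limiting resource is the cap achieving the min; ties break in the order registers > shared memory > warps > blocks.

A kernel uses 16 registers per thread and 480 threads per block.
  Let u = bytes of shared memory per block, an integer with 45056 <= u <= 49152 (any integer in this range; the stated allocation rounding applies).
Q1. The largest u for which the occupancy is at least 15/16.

Answer: u = 49152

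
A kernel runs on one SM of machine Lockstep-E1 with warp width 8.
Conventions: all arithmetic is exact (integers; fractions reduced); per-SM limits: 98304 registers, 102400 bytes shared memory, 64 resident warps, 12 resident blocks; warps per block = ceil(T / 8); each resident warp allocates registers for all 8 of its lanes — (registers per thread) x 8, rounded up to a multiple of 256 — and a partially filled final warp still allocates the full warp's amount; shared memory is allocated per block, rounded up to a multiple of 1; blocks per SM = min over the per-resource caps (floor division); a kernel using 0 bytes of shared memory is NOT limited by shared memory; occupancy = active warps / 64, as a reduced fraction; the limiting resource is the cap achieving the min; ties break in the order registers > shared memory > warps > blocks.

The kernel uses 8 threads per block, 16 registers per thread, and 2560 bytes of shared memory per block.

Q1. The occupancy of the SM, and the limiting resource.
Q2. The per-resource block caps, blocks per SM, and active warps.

Answer: occupancy 3/16, limited by blocks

registers: 384 blocks
shared memory: 40 blocks
warps: 64 blocks
blocks: 12 blocks

Answer: 12 blocks, 12 active warps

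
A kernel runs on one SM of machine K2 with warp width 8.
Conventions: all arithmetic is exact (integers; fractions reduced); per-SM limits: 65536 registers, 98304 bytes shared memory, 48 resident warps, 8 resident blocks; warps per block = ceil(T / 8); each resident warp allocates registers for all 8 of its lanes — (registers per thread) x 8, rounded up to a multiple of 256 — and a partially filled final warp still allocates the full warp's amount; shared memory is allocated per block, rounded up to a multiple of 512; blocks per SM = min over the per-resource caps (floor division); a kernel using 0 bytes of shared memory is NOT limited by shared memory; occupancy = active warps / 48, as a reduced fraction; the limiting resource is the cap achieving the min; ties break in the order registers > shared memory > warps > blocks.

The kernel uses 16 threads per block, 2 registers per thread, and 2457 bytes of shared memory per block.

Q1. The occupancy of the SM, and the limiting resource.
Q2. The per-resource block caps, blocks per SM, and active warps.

Answer: occupancy 1/3, limited by blocks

registers: 128 blocks
shared memory: 38 blocks
warps: 24 blocks
blocks: 8 blocks

Answer: 8 blocks, 16 active warps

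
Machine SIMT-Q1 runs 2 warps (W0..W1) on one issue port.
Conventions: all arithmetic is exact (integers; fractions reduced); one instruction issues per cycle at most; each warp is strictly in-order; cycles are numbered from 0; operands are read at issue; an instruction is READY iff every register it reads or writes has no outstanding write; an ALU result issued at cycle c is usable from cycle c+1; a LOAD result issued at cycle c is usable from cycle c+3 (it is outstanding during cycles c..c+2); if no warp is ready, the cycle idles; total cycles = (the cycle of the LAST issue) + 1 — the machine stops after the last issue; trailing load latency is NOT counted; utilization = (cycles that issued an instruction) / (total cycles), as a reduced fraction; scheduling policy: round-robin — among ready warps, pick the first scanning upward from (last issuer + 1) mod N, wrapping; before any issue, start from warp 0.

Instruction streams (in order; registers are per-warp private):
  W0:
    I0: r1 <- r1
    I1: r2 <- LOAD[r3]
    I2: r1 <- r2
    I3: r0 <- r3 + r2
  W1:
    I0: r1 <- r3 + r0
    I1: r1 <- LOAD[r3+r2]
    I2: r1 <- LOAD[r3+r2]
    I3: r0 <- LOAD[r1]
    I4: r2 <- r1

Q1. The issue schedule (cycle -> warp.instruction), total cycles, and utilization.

cycle 0: W0.I0
cycle 1: W1.I0
cycle 2: W0.I1
cycle 3: W1.I1
cycle 4: idle
cycle 5: W0.I2
cycle 6: W1.I2
cycle 7: W0.I3
cycle 8: idle
cycle 9: W1.I3
cycle 10: W1.I4

Answer: 11 cycles, utilization 9/11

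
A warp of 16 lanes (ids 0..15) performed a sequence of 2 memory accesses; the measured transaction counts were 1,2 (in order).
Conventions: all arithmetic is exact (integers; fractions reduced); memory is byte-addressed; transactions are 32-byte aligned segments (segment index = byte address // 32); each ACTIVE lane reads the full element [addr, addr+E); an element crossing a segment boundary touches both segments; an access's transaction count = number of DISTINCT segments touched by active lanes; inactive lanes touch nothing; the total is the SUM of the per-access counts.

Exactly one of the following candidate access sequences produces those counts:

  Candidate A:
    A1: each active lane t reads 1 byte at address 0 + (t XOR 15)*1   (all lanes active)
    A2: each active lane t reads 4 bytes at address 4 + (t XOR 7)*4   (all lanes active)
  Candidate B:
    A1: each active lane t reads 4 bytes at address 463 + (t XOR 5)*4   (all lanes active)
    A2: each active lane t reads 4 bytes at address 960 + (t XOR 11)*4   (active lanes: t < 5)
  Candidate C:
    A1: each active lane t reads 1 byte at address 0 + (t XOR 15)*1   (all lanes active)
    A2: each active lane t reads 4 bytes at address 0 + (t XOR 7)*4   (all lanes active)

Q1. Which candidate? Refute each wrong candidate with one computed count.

A: A2 gives 3 transactions, not 2
B: A1 gives 3 transactions, not 1
C: all counts match (1,2)

Answer: C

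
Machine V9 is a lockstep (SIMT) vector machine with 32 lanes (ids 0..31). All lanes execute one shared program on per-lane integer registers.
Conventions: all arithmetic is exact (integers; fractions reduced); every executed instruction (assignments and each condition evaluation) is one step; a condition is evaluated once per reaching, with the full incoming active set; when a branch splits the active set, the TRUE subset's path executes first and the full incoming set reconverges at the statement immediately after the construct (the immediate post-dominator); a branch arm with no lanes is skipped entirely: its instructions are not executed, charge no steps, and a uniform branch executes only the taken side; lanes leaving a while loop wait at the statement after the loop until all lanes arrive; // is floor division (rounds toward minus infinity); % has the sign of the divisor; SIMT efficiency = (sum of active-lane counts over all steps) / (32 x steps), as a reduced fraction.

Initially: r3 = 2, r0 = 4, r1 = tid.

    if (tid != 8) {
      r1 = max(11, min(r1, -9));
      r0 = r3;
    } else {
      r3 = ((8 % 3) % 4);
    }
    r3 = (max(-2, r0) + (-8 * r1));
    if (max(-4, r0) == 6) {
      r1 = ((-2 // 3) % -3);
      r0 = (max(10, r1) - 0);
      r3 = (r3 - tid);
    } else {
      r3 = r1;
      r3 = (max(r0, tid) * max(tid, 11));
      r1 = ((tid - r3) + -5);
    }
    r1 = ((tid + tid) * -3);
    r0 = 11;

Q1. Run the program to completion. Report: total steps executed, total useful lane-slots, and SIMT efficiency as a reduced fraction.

Answer: 11 steps, 319 useful, 29/32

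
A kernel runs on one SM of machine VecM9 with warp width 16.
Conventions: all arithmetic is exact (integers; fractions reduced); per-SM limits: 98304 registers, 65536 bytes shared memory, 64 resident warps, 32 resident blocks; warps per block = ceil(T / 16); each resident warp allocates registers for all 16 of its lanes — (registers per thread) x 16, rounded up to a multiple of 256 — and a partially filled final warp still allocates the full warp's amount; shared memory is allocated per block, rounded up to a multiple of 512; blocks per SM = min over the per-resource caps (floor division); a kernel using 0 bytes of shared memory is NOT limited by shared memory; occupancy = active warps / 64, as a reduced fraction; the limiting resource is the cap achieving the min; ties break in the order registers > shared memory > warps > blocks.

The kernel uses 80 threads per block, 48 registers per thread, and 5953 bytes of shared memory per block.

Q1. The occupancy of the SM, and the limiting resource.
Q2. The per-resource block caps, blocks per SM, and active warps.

Answer: occupancy 25/32, limited by shared memory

registers: 25 blocks
shared memory: 10 blocks
warps: 12 blocks
blocks: 32 blocks

Answer: 10 blocks, 50 active warps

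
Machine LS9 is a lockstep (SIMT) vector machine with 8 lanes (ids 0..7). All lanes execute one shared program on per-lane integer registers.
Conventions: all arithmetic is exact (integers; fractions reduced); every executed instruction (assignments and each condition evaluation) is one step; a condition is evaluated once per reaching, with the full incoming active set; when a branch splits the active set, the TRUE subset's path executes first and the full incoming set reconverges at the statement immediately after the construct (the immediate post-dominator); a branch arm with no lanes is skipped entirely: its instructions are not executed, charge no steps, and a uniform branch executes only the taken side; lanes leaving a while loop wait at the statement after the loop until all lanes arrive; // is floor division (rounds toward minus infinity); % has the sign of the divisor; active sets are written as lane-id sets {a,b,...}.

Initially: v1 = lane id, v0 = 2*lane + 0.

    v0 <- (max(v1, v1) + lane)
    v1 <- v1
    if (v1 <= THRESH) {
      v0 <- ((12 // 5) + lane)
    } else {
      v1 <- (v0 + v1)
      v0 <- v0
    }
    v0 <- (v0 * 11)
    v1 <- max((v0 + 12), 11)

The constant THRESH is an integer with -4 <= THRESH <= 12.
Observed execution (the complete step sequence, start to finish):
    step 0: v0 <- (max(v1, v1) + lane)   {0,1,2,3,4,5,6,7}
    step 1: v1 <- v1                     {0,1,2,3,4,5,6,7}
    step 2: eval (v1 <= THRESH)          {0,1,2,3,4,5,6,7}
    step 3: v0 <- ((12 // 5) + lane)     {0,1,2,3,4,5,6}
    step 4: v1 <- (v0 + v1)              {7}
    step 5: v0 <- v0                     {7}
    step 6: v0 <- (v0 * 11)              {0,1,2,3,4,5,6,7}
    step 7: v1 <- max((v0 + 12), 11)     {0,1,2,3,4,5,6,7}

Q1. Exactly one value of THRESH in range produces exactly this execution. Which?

Answer: THRESH = 6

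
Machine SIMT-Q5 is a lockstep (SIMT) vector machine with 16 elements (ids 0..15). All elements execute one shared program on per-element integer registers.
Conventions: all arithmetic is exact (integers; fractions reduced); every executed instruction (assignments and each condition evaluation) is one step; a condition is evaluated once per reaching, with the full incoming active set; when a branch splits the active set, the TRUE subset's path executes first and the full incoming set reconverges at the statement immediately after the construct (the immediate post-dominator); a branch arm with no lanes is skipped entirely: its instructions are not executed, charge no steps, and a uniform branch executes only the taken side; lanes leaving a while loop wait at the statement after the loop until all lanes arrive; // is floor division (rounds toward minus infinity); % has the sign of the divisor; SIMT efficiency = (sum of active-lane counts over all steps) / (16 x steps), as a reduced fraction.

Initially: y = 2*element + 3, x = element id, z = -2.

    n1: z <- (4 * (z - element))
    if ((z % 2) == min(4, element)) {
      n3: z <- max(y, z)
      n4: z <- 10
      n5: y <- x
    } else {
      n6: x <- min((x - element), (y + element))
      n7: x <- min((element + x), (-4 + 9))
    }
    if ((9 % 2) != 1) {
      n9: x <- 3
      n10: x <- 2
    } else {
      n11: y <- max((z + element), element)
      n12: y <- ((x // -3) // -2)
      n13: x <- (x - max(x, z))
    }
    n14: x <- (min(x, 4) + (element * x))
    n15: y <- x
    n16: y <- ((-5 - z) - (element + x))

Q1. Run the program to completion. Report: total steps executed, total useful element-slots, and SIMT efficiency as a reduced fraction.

Answer: 14 steps, 177 useful, 177/224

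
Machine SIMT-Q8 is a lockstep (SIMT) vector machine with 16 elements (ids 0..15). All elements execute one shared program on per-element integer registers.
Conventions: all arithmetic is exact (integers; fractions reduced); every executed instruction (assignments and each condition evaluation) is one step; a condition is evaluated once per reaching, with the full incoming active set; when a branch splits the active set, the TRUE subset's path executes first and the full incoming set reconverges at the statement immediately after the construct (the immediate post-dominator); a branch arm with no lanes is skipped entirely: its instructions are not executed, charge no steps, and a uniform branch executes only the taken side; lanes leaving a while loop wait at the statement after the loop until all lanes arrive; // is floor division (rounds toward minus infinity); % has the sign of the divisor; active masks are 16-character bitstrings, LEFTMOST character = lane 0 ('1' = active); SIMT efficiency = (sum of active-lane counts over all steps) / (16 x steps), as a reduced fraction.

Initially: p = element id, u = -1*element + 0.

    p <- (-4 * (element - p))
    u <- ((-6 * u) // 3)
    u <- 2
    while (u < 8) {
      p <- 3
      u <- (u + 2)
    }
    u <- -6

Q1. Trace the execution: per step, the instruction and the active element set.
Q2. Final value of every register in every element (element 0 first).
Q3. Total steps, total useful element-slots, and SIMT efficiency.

step 0: p <- (-4 * (element - p))    1111111111111111
step 1: u <- ((-6 * u) // 3)         1111111111111111
step 2: u <- 2                       1111111111111111
step 3: eval (u < 8)                 1111111111111111
step 4: p <- 3                       1111111111111111
step 5: u <- (u + 2)                 1111111111111111
step 6: eval (u < 8)                 1111111111111111
step 7: p <- 3                       1111111111111111
step 8: u <- (u + 2)                 1111111111111111
step 9: eval (u < 8)                 1111111111111111
step 10: p <- 3                       1111111111111111
step 11: u <- (u + 2)                 1111111111111111
step 12: eval (u < 8)                 1111111111111111
step 13: u <- -6                      1111111111111111

Answer: 14 steps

p: 3,3,3,3,3,3,3,3,3,3,3,3,3,3,3,3
u: -6,-6,-6,-6,-6,-6,-6,-6,-6,-6,-6,-6,-6,-6,-6,-6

steps = 14; useful = 224; efficiency = 224/224 = 1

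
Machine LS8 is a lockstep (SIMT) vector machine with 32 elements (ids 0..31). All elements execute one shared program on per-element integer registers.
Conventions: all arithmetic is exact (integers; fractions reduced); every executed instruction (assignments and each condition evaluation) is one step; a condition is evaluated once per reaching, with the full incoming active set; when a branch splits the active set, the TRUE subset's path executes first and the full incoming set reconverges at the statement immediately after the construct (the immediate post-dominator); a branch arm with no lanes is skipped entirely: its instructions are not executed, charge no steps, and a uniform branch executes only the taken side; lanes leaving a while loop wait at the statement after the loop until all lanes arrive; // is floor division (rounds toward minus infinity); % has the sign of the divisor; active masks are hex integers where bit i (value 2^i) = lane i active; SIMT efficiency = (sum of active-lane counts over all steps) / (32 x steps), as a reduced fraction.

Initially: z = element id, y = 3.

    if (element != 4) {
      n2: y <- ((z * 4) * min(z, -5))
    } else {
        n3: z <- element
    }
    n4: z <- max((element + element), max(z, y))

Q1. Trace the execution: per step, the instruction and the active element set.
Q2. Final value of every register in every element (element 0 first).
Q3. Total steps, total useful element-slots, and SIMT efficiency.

step 0: eval (element != 4)          0xffffffff
step 1: y <- ((z * 4) * min(z, -5))  0xffffffef
step 2: z <- element                 0x00000010
step 3: z <- max((element + element), max(z, y)) 0xffffffff

Answer: 4 steps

z: 0,2,4,6,8,10,12,14,16,18,20,22,24,26,28,30,32,34,36,38,40,42,44,46,48,50,52,54,56,58,60,62
y: 0,-20,-40,-60,3,-100,-120,-140,-160,-180,-200,-220,-240,-260,-280,-300,-320,-340,-360,-380,-400,-420,-440,-460,-480,-500,-520,-540,-560,-580,-600,-620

steps = 4; useful = 96; efficiency = 96/128 = 3/4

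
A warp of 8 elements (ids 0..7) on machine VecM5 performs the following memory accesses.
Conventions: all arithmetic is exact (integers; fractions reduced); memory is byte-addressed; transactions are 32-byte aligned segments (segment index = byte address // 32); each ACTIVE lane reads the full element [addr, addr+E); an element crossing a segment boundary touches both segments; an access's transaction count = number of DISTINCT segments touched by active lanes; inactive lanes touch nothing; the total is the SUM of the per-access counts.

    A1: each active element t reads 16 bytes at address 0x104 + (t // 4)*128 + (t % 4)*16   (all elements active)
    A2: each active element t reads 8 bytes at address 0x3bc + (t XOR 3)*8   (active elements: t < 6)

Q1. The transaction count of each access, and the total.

A1: 6 transactions
A2: 3 transactions

Answer: 6,3; total 9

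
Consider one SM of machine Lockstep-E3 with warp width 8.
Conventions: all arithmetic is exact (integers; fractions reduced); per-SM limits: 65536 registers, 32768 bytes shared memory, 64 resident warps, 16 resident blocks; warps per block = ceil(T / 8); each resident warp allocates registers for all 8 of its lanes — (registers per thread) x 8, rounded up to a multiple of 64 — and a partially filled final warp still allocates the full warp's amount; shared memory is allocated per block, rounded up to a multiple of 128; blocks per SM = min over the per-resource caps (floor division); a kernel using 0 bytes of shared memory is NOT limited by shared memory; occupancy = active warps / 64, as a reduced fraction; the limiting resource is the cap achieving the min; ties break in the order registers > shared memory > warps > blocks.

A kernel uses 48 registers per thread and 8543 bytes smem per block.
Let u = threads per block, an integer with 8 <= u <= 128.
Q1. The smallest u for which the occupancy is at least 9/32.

Answer: u = 41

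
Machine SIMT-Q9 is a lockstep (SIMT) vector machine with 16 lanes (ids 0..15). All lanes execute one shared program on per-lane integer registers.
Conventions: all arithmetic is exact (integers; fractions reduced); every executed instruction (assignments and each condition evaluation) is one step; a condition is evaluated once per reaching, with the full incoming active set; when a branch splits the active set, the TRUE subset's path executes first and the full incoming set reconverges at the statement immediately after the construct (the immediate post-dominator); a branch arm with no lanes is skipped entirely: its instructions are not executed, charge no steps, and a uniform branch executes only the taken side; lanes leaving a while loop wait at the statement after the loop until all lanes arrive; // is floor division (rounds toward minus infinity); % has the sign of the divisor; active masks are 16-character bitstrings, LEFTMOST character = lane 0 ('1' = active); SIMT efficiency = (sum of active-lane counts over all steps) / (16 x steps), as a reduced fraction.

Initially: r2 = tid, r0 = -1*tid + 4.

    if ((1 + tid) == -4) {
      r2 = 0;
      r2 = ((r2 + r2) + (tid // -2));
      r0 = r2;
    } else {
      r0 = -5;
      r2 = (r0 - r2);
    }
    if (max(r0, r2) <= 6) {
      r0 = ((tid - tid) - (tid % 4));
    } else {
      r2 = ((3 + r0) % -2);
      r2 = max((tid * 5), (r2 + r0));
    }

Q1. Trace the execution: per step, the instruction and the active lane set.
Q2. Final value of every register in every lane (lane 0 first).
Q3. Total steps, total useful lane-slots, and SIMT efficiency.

step 0: eval ((1 + tid) == -4)       1111111111111111
step 1: r0 <- -5                     1111111111111111
step 2: r2 <- (r0 - r2)              1111111111111111
step 3: eval (max(r0, r2) <= 6)      1111111111111111
step 4: r0 <- ((tid - tid) - (tid % 4)) 1111111111111111

Answer: 5 steps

r2: -5,-6,-7,-8,-9,-10,-11,-12,-13,-14,-15,-16,-17,-18,-19,-20
r0: 0,-1,-2,-3,0,-1,-2,-3,0,-1,-2,-3,0,-1,-2,-3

steps = 5; useful = 80; efficiency = 80/80 = 1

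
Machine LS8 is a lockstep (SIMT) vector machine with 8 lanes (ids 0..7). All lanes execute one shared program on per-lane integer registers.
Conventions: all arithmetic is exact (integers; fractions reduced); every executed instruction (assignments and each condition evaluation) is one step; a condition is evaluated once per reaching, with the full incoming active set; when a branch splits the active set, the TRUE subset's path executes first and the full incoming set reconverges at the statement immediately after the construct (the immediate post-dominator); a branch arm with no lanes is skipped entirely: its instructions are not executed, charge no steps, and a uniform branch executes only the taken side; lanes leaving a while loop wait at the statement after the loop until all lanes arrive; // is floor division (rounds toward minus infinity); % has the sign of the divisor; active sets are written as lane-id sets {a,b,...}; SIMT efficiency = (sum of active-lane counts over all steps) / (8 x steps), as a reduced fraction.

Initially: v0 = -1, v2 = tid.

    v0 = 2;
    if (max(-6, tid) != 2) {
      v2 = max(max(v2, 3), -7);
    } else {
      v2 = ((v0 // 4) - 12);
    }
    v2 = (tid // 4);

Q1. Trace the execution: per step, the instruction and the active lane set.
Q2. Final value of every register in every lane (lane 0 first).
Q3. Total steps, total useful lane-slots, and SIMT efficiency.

step 0: v0 <- 2                      {0,1,2,3,4,5,6,7}
step 1: eval (max(-6, tid) != 2)     {0,1,2,3,4,5,6,7}
step 2: v2 <- max(max(v2, 3), -7)    {0,1,3,4,5,6,7}
step 3: v2 <- ((v0 // 4) - 12)       {2}
step 4: v2 <- (tid // 4)             {0,1,2,3,4,5,6,7}

Answer: 5 steps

v0: 2,2,2,2,2,2,2,2
v2: 0,0,0,0,1,1,1,1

steps = 5; useful = 32; efficiency = 32/40 = 4/5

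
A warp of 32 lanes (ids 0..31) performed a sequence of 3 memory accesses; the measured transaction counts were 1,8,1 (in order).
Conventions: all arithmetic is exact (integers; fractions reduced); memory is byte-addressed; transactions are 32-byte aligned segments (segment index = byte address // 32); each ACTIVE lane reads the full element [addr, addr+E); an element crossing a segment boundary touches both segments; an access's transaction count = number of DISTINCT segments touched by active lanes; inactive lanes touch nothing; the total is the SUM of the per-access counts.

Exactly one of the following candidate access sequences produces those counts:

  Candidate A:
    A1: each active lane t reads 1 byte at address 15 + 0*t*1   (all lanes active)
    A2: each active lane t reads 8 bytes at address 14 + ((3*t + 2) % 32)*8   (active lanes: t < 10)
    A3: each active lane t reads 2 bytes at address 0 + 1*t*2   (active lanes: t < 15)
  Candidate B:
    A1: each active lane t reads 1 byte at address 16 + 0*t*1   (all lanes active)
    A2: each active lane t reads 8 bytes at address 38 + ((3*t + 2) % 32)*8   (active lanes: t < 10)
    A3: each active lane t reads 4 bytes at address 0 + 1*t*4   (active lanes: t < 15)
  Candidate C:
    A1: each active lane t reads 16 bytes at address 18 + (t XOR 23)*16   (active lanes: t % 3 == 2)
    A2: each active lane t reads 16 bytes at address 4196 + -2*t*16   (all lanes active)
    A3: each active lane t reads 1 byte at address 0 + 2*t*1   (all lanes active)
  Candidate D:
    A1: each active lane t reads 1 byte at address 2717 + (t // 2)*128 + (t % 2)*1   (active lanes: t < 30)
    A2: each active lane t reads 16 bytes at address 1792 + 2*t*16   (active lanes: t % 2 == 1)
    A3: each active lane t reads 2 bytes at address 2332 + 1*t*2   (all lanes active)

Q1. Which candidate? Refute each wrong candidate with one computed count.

B: A3 gives 2 transactions, not 1
C: A1 gives 15 transactions, not 1
D: A1 gives 15 transactions, not 1
A: all counts match (1,8,1)

Answer: A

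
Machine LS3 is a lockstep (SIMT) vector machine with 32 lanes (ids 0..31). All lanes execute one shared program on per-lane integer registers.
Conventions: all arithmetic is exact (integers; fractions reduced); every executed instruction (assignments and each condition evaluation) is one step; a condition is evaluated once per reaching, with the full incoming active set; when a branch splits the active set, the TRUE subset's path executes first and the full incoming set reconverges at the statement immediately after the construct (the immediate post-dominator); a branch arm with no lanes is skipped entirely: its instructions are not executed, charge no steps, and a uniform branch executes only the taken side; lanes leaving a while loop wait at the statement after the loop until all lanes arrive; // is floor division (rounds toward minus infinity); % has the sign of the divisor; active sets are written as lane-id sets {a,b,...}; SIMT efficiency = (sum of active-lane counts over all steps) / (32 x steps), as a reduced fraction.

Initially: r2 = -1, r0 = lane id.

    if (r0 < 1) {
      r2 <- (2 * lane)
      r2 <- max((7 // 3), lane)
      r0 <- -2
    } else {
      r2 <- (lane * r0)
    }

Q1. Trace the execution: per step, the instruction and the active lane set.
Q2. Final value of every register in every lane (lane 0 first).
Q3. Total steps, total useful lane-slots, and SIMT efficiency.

step 0: eval (r0 < 1)                {0,1,2,3,4,5,6,7,8,9,10,11,12,13,14,15,16,17,18,19,20,21,22,23,24,25,26,27,28,29,30,31}
step 1: r2 <- (2 * lane)             {0}
step 2: r2 <- max((7 // 3), lane)    {0}
step 3: r0 <- -2                     {0}
step 4: r2 <- (lane * r0)            {1,2,3,4,5,6,7,8,9,10,11,12,13,14,15,16,17,18,19,20,21,22,23,24,25,26,27,28,29,30,31}

Answer: 5 steps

r2: 2,1,4,9,16,25,36,49,64,81,100,121,144,169,196,225,256,289,324,361,400,441,484,529,576,625,676,729,784,841,900,961
r0: -2,1,2,3,4,5,6,7,8,9,10,11,12,13,14,15,16,17,18,19,20,21,22,23,24,25,26,27,28,29,30,31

steps = 5; useful = 66; efficiency = 66/160 = 33/80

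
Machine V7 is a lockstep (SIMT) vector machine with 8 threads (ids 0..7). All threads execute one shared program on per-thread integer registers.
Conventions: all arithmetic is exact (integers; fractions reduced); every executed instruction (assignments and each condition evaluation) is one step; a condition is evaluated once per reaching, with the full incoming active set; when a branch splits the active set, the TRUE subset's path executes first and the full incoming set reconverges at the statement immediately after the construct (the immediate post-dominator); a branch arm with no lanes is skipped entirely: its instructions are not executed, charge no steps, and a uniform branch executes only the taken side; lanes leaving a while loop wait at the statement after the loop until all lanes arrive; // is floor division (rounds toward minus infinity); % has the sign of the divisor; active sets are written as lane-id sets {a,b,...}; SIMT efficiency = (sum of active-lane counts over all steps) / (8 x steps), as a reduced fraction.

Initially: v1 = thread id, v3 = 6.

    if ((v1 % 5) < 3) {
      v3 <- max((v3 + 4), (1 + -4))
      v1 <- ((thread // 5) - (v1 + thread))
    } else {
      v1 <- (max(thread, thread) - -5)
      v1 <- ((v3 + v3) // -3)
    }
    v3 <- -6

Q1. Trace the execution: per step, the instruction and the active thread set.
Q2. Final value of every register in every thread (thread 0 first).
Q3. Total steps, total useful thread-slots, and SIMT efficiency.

step 0: eval ((v1 % 5) < 3)          {0,1,2,3,4,5,6,7}
step 1: v3 <- max((v3 + 4), (1 + -4)) {0,1,2,5,6,7}
step 2: v1 <- ((thread // 5) - (v1 + thread)) {0,1,2,5,6,7}
step 3: v1 <- (max(thread, thread) - -5) {3,4}
step 4: v1 <- ((v3 + v3) // -3)      {3,4}
step 5: v3 <- -6                     {0,1,2,3,4,5,6,7}

Answer: 6 steps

v1: 0,-2,-4,-4,-4,-9,-11,-13
v3: -6,-6,-6,-6,-6,-6,-6,-6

steps = 6; useful = 32; efficiency = 32/48 = 2/3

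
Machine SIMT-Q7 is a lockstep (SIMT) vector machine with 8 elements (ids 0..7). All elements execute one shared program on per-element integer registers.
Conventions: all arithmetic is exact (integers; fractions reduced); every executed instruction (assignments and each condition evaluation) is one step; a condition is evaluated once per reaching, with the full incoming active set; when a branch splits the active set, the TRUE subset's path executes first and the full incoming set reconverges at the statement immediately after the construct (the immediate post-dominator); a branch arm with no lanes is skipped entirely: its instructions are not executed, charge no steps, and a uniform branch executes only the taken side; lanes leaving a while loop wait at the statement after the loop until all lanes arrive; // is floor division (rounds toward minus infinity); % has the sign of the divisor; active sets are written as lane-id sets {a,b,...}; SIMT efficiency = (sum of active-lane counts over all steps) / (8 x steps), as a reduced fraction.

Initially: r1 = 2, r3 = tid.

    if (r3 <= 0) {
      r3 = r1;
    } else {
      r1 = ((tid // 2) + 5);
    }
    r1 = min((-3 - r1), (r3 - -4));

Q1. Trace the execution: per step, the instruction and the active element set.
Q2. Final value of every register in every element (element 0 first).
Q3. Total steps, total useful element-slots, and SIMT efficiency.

step 0: eval (r3 <= 0)               {0,1,2,3,4,5,6,7}
step 1: r3 <- r1                     {0}
step 2: r1 <- ((tid // 2) + 5)       {1,2,3,4,5,6,7}
step 3: r1 <- min((-3 - r1), (r3 - -4)) {0,1,2,3,4,5,6,7}

Answer: 4 steps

r1: -5,-8,-9,-9,-10,-10,-11,-11
r3: 2,1,2,3,4,5,6,7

steps = 4; useful = 24; efficiency = 24/32 = 3/4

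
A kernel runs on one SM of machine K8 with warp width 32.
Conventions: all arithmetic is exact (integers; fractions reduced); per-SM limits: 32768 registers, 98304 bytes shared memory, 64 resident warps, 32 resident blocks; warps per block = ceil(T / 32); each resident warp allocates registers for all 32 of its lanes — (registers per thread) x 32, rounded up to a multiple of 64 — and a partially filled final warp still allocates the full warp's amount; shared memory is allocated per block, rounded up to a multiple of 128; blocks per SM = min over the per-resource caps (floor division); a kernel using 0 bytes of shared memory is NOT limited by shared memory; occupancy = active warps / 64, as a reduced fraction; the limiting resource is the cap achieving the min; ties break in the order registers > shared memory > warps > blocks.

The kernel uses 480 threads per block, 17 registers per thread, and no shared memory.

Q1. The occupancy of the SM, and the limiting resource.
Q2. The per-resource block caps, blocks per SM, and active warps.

Answer: occupancy 45/64, limited by registers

registers: 3 blocks
shared memory: no limit (kernel uses none)
warps: 4 blocks
blocks: 32 blocks

Answer: 3 blocks, 45 active warps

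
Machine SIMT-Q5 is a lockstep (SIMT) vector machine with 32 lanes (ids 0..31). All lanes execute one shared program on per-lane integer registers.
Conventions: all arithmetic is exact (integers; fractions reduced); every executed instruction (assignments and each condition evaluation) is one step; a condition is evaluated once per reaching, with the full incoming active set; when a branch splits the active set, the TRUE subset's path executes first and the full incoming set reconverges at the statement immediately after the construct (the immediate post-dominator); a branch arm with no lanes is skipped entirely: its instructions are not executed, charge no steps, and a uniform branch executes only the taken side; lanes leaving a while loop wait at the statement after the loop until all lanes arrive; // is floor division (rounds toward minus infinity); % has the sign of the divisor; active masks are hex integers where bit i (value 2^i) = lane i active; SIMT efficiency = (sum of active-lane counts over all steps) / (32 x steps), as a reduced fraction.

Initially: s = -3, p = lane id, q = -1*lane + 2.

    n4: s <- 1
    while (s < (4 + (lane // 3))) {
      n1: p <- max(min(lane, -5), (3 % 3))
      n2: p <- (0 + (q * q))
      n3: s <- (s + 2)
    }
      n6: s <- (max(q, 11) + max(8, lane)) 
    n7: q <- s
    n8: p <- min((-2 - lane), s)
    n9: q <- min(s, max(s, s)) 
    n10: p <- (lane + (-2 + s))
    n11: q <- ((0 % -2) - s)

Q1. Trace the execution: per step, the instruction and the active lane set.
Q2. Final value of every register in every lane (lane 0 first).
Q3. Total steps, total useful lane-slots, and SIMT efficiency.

step 0: s <- 1                       0xffffffff
step 1: eval (s < (4 + (lane // 3))) 0xffffffff
step 2: p <- max(min(lane, -5), (3 % 3)) 0xffffffff
step 3: p <- (0 + (q * q))           0xffffffff
step 4: s <- (s + 2)                 0xffffffff
step 5: eval (s < (4 + (lane // 3))) 0xffffffff
step 6: p <- max(min(lane, -5), (3 % 3)) 0xffffffff
step 7: p <- (0 + (q * q))           0xffffffff
step 8: s <- (s + 2)                 0xffffffff
step 9: eval (s < (4 + (lane // 3))) 0xffffffff
step 10: p <- max(min(lane, -5), (3 % 3)) 0xffffffc0
step 11: p <- (0 + (q * q))           0xffffffc0
step 12: s <- (s + 2)                 0xffffffc0
step 13: eval (s < (4 + (lane // 3))) 0xffffffc0
step 14: p <- max(min(lane, -5), (3 % 3)) 0xfffff000
step 15: p <- (0 + (q * q))           0xfffff000
step 16: s <- (s + 2)                 0xfffff000
step 17: eval (s < (4 + (lane // 3))) 0xfffff000
step 18: p <- max(min(lane, -5), (3 % 3)) 0xfffc0000
step 19: p <- (0 + (q * q))           0xfffc0000
step 20: s <- (s + 2)                 0xfffc0000
step 21: eval (s < (4 + (lane // 3))) 0xfffc0000
step 22: p <- max(min(lane, -5), (3 % 3)) 0xff000000
step 23: p <- (0 + (q * q))           0xff000000
step 24: s <- (s + 2)                 0xff000000
step 25: eval (s < (4 + (lane // 3))) 0xff000000
step 26: p <- max(min(lane, -5), (3 % 3)) 0xc0000000
step 27: p <- (0 + (q * q))           0xc0000000
step 28: s <- (s + 2)                 0xc0000000
step 29: eval (s < (4 + (lane // 3))) 0xc0000000
step 30: s <- (max(q, 11) + max(8, lane)) 0xffffffff
step 31: q <- s                       0xffffffff
step 32: p <- min((-2 - lane), s)     0xffffffff
step 33: q <- min(s, max(s, s))       0xffffffff
step 34: p <- (lane + (-2 + s))       0xffffffff
step 35: q <- ((0 % -2) - s)          0xffffffff

Answer: 36 steps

s: 19,19,19,19,19,19,19,19,19,20,21,22,23,24,25,26,27,28,29,30,31,32,33,34,35,36,37,38,39,40,41,42
p: 17,18,19,20,21,22,23,24,25,27,29,31,33,35,37,39,41,43,45,47,49,51,53,55,57,59,61,63,65,67,69,71
q: -19,-19,-19,-19,-19,-19,-19,-19,-19,-20,-21,-22,-23,-24,-25,-26,-27,-28,-29,-30,-31,-32,-33,-34,-35,-36,-37,-38,-39,-40,-41,-42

steps = 36; useful = 792; efficiency = 792/1152 = 11/16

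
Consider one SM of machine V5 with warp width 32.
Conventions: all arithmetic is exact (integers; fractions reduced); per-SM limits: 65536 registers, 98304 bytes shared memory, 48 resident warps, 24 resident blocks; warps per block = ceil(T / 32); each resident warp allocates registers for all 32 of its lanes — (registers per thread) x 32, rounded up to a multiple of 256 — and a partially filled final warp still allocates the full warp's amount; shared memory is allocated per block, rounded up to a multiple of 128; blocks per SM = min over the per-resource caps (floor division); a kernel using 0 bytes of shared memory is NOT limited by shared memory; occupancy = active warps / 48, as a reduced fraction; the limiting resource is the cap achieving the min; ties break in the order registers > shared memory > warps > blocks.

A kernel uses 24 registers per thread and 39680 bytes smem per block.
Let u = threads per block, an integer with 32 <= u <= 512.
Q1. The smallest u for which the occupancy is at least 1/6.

Answer: u = 97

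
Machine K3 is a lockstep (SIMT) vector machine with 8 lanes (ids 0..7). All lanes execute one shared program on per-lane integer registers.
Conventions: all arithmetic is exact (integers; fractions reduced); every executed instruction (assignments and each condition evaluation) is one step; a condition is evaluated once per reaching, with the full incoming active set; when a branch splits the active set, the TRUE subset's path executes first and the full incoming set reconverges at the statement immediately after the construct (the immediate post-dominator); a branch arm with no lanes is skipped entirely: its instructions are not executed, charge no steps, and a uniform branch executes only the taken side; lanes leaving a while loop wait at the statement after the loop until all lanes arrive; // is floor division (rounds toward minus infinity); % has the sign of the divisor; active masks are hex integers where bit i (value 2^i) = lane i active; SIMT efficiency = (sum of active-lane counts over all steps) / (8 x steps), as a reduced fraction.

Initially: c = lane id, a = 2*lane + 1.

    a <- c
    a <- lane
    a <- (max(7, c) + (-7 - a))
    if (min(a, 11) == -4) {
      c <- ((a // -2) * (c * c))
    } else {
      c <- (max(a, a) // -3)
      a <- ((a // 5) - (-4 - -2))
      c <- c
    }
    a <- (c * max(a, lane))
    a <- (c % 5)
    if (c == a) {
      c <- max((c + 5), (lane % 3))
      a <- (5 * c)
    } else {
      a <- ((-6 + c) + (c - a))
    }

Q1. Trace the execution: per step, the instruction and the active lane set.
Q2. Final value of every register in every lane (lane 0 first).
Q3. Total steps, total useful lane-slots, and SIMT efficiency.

step 0: a <- c                       0xff
step 1: a <- lane                    0xff
step 2: a <- (max(7, c) + (-7 - a))  0xff
step 3: eval (min(a, 11) == -4)      0xff
step 4: c <- ((a // -2) * (c * c))   0x10
step 5: c <- (max(a, a) // -3)       0xef
step 6: a <- ((a // 5) - (-4 - -2))  0xef
step 7: c <- c                       0xef
step 8: a <- (c * max(a, lane))      0xff
step 9: a <- (c % 5)                 0xff
step 10: eval (c == a)                0xff
step 11: c <- max((c + 5), (lane % 3)) 0xef
step 12: a <- (5 * c)                 0xef
step 13: a <- ((-6 + c) + (c - a))    0x10

Answer: 14 steps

c: 5,5,5,6,32,6,7,7
a: 25,25,25,30,56,30,35,35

steps = 14; useful = 93; efficiency = 93/112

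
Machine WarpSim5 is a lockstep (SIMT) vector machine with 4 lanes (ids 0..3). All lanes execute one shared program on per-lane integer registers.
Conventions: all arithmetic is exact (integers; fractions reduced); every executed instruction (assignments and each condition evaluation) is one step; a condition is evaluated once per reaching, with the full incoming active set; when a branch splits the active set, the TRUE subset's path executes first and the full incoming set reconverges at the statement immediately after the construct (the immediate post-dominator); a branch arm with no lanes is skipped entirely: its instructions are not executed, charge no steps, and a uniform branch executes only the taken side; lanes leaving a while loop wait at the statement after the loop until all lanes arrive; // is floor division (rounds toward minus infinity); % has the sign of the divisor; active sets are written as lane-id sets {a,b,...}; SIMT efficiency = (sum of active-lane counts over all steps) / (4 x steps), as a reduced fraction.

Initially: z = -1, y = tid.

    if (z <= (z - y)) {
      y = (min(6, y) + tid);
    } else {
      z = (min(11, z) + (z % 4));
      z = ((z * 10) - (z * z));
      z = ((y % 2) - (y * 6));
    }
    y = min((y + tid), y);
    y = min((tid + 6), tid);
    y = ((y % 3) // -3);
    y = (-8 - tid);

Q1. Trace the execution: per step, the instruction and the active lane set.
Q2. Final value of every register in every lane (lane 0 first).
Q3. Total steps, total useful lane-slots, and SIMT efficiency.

step 0: eval (z <= (z - y))          {0,1,2,3}
step 1: y <- (min(6, y) + tid)       {0}
step 2: z <- (min(11, z) + (z % 4))  {1,2,3}
step 3: z <- ((z * 10) - (z * z))    {1,2,3}
step 4: z <- ((y % 2) - (y * 6))     {1,2,3}
step 5: y <- min((y + tid), y)       {0,1,2,3}
step 6: y <- min((tid + 6), tid)     {0,1,2,3}
step 7: y <- ((y % 3) // -3)         {0,1,2,3}
step 8: y <- (-8 - tid)              {0,1,2,3}

Answer: 9 steps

z: -1,-5,-12,-17
y: -8,-9,-10,-11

steps = 9; useful = 30; efficiency = 30/36 = 5/6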